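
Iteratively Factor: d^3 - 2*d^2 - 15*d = (d + 3)*(d^2 - 5*d) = (d - 5)*(d + 3)*(d)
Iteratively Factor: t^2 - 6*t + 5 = (t - 1)*(t - 5)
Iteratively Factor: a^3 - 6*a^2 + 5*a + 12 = (a + 1)*(a^2 - 7*a + 12) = (a - 3)*(a + 1)*(a - 4)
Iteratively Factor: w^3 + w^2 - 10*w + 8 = (w + 4)*(w^2 - 3*w + 2) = (w - 1)*(w + 4)*(w - 2)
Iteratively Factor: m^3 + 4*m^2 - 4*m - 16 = (m + 2)*(m^2 + 2*m - 8) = (m - 2)*(m + 2)*(m + 4)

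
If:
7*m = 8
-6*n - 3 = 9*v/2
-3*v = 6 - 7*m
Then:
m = 8/7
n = -1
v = 2/3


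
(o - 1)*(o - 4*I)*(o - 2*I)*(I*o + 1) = I*o^4 + 7*o^3 - I*o^3 - 7*o^2 - 14*I*o^2 - 8*o + 14*I*o + 8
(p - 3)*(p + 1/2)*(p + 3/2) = p^3 - p^2 - 21*p/4 - 9/4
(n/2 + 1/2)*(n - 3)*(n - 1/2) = n^3/2 - 5*n^2/4 - n + 3/4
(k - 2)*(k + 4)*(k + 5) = k^3 + 7*k^2 + 2*k - 40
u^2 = u^2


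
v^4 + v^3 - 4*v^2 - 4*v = v*(v - 2)*(v + 1)*(v + 2)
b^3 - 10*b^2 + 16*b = b*(b - 8)*(b - 2)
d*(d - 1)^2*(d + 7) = d^4 + 5*d^3 - 13*d^2 + 7*d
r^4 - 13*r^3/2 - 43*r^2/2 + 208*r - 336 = (r - 7/2)*(r - 3)*(r - 4*sqrt(2))*(r + 4*sqrt(2))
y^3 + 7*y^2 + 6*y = y*(y + 1)*(y + 6)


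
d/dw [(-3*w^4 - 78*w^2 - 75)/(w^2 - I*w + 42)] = 3*(-4*w*(w^2 + 13)*(w^2 - I*w + 42) + (2*w - I)*(w^4 + 26*w^2 + 25))/(w^2 - I*w + 42)^2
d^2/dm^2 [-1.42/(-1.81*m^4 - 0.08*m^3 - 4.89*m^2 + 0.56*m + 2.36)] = (-(30.8424*m^2 + 0.6816*m + 13.8876)*(1.81*m^4 + 0.08*m^3 + 4.89*m^2 - 0.56*m - 2.36) + 1.42*(7.24*m^3 + 0.24*m^2 + 9.78*m - 0.56)*(14.48*m^3 + 0.48*m^2 + 19.56*m - 1.12))/(1.81*m^4 + 0.08*m^3 + 4.89*m^2 - 0.56*m - 2.36)^3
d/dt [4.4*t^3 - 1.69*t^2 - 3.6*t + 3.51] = 13.2*t^2 - 3.38*t - 3.6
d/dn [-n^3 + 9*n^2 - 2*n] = -3*n^2 + 18*n - 2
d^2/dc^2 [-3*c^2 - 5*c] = -6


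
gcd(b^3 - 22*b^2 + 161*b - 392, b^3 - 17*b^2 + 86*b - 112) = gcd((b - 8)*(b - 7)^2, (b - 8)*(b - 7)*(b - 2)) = b^2 - 15*b + 56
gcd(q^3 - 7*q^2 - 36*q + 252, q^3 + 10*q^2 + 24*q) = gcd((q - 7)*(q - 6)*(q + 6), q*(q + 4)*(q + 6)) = q + 6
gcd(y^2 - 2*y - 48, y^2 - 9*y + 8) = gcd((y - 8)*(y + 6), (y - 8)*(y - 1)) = y - 8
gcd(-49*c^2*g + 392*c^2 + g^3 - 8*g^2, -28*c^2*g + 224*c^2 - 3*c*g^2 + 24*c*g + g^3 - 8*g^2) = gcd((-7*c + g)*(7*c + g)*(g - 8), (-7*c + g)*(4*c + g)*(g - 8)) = 7*c*g - 56*c - g^2 + 8*g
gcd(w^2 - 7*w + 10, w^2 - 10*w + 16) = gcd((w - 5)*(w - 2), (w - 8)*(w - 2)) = w - 2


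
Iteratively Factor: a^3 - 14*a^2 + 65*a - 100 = (a - 5)*(a^2 - 9*a + 20) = (a - 5)*(a - 4)*(a - 5)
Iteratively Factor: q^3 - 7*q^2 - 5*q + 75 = (q - 5)*(q^2 - 2*q - 15) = (q - 5)*(q + 3)*(q - 5)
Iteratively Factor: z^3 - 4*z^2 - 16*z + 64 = (z - 4)*(z^2 - 16) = (z - 4)^2*(z + 4)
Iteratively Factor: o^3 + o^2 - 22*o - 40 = (o - 5)*(o^2 + 6*o + 8) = (o - 5)*(o + 4)*(o + 2)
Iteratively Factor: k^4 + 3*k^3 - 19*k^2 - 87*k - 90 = (k + 2)*(k^3 + k^2 - 21*k - 45) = (k + 2)*(k + 3)*(k^2 - 2*k - 15) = (k - 5)*(k + 2)*(k + 3)*(k + 3)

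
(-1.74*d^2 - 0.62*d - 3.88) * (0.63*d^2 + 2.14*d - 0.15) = -1.0962*d^4 - 4.1142*d^3 - 3.5102*d^2 - 8.2102*d + 0.582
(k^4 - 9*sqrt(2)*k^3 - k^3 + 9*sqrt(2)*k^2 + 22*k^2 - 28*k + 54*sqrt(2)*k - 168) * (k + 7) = k^5 - 9*sqrt(2)*k^4 + 6*k^4 - 54*sqrt(2)*k^3 + 15*k^3 + 126*k^2 + 117*sqrt(2)*k^2 - 364*k + 378*sqrt(2)*k - 1176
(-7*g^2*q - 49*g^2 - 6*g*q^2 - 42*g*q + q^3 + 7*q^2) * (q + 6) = -7*g^2*q^2 - 91*g^2*q - 294*g^2 - 6*g*q^3 - 78*g*q^2 - 252*g*q + q^4 + 13*q^3 + 42*q^2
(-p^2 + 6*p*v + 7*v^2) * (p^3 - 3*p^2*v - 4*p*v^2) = -p^5 + 9*p^4*v - 7*p^3*v^2 - 45*p^2*v^3 - 28*p*v^4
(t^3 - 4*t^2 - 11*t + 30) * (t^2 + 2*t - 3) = t^5 - 2*t^4 - 22*t^3 + 20*t^2 + 93*t - 90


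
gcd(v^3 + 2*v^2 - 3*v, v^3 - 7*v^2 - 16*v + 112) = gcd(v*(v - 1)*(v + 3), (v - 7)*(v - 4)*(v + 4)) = 1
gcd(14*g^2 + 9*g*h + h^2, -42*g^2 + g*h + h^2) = 7*g + h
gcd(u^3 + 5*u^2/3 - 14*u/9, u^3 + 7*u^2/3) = u^2 + 7*u/3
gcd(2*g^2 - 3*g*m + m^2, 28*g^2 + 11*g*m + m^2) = 1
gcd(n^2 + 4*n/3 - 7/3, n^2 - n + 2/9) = 1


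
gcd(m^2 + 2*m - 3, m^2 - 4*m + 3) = m - 1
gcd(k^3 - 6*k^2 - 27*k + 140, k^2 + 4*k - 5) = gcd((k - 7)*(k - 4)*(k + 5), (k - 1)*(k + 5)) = k + 5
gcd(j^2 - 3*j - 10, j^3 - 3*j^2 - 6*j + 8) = j + 2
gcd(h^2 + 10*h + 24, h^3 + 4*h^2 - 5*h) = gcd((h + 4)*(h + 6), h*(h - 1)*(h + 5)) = 1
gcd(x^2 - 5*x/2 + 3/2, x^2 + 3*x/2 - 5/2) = x - 1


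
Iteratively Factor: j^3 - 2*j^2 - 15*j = (j + 3)*(j^2 - 5*j) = j*(j + 3)*(j - 5)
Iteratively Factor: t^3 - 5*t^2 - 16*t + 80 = (t + 4)*(t^2 - 9*t + 20) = (t - 4)*(t + 4)*(t - 5)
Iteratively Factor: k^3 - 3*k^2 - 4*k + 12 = (k + 2)*(k^2 - 5*k + 6) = (k - 3)*(k + 2)*(k - 2)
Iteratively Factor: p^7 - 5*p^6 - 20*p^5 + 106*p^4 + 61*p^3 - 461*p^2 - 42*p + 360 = (p - 3)*(p^6 - 2*p^5 - 26*p^4 + 28*p^3 + 145*p^2 - 26*p - 120) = (p - 5)*(p - 3)*(p^5 + 3*p^4 - 11*p^3 - 27*p^2 + 10*p + 24) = (p - 5)*(p - 3)^2*(p^4 + 6*p^3 + 7*p^2 - 6*p - 8) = (p - 5)*(p - 3)^2*(p + 1)*(p^3 + 5*p^2 + 2*p - 8) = (p - 5)*(p - 3)^2*(p + 1)*(p + 4)*(p^2 + p - 2) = (p - 5)*(p - 3)^2*(p - 1)*(p + 1)*(p + 4)*(p + 2)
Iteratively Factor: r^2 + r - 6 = (r + 3)*(r - 2)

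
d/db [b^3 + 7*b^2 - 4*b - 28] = 3*b^2 + 14*b - 4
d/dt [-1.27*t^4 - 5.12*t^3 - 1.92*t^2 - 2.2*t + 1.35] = -5.08*t^3 - 15.36*t^2 - 3.84*t - 2.2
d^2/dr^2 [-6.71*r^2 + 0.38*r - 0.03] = -13.4200000000000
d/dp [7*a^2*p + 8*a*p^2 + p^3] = 7*a^2 + 16*a*p + 3*p^2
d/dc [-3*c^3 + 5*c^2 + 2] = c*(10 - 9*c)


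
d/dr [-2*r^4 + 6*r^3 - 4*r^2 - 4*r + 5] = -8*r^3 + 18*r^2 - 8*r - 4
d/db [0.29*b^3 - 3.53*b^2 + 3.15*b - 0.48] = 0.87*b^2 - 7.06*b + 3.15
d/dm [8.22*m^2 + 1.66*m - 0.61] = 16.44*m + 1.66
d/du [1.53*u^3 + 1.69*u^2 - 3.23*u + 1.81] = 4.59*u^2 + 3.38*u - 3.23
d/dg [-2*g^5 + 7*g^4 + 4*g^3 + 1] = g^2*(-10*g^2 + 28*g + 12)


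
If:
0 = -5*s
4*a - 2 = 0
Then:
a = 1/2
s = 0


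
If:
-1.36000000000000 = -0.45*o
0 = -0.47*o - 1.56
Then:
No Solution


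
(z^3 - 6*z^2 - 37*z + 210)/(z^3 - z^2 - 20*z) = (z^2 - z - 42)/(z*(z + 4))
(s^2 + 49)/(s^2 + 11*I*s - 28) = (s - 7*I)/(s + 4*I)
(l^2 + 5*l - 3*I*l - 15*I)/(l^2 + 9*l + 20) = (l - 3*I)/(l + 4)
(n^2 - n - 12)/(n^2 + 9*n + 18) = (n - 4)/(n + 6)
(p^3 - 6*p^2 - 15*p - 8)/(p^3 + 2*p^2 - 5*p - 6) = (p^2 - 7*p - 8)/(p^2 + p - 6)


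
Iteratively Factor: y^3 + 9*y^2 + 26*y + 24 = (y + 3)*(y^2 + 6*y + 8) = (y + 2)*(y + 3)*(y + 4)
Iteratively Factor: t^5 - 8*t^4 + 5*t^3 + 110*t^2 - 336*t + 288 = (t - 3)*(t^4 - 5*t^3 - 10*t^2 + 80*t - 96) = (t - 3)*(t + 4)*(t^3 - 9*t^2 + 26*t - 24) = (t - 3)*(t - 2)*(t + 4)*(t^2 - 7*t + 12) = (t - 4)*(t - 3)*(t - 2)*(t + 4)*(t - 3)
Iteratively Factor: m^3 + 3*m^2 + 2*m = (m + 1)*(m^2 + 2*m) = m*(m + 1)*(m + 2)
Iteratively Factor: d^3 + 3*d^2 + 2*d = (d + 2)*(d^2 + d) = (d + 1)*(d + 2)*(d)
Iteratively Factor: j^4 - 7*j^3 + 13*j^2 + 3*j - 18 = (j + 1)*(j^3 - 8*j^2 + 21*j - 18) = (j - 2)*(j + 1)*(j^2 - 6*j + 9) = (j - 3)*(j - 2)*(j + 1)*(j - 3)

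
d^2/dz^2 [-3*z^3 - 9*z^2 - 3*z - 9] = -18*z - 18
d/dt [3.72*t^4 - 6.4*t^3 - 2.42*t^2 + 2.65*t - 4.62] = 14.88*t^3 - 19.2*t^2 - 4.84*t + 2.65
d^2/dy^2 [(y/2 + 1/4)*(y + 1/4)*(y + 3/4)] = 3*y + 3/2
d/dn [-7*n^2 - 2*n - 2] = -14*n - 2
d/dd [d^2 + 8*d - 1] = 2*d + 8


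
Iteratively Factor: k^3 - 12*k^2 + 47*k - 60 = (k - 5)*(k^2 - 7*k + 12) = (k - 5)*(k - 3)*(k - 4)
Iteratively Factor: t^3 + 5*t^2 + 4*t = (t)*(t^2 + 5*t + 4) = t*(t + 1)*(t + 4)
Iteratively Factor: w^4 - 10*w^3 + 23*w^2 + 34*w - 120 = (w + 2)*(w^3 - 12*w^2 + 47*w - 60) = (w - 3)*(w + 2)*(w^2 - 9*w + 20) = (w - 5)*(w - 3)*(w + 2)*(w - 4)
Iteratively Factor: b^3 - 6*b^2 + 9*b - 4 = (b - 1)*(b^2 - 5*b + 4) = (b - 4)*(b - 1)*(b - 1)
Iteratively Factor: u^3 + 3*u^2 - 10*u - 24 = (u + 2)*(u^2 + u - 12) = (u - 3)*(u + 2)*(u + 4)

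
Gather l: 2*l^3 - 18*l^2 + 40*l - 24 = 2*l^3 - 18*l^2 + 40*l - 24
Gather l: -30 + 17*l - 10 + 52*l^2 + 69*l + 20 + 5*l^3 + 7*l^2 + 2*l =5*l^3 + 59*l^2 + 88*l - 20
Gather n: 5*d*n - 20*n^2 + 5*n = -20*n^2 + n*(5*d + 5)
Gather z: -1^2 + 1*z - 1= z - 2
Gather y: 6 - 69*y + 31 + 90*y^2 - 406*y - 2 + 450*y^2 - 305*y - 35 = 540*y^2 - 780*y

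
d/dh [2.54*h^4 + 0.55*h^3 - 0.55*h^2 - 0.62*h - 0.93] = 10.16*h^3 + 1.65*h^2 - 1.1*h - 0.62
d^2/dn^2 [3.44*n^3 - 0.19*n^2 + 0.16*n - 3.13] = 20.64*n - 0.38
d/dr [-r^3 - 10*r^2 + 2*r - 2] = -3*r^2 - 20*r + 2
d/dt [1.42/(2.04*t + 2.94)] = -2.8968/(2.04*t + 2.94)^2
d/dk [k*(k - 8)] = 2*k - 8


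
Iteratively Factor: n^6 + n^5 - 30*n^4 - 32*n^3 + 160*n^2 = (n + 4)*(n^5 - 3*n^4 - 18*n^3 + 40*n^2) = (n + 4)^2*(n^4 - 7*n^3 + 10*n^2) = n*(n + 4)^2*(n^3 - 7*n^2 + 10*n) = n^2*(n + 4)^2*(n^2 - 7*n + 10) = n^2*(n - 2)*(n + 4)^2*(n - 5)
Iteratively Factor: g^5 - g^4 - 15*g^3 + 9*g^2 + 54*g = (g - 3)*(g^4 + 2*g^3 - 9*g^2 - 18*g) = g*(g - 3)*(g^3 + 2*g^2 - 9*g - 18) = g*(g - 3)*(g + 3)*(g^2 - g - 6) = g*(g - 3)^2*(g + 3)*(g + 2)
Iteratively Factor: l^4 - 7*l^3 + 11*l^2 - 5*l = (l - 5)*(l^3 - 2*l^2 + l) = (l - 5)*(l - 1)*(l^2 - l) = l*(l - 5)*(l - 1)*(l - 1)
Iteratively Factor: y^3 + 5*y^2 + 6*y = (y + 3)*(y^2 + 2*y) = (y + 2)*(y + 3)*(y)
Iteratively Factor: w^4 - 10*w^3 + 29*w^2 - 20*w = (w - 1)*(w^3 - 9*w^2 + 20*w) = w*(w - 1)*(w^2 - 9*w + 20) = w*(w - 4)*(w - 1)*(w - 5)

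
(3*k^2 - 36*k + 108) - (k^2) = 2*k^2 - 36*k + 108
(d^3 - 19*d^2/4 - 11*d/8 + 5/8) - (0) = d^3 - 19*d^2/4 - 11*d/8 + 5/8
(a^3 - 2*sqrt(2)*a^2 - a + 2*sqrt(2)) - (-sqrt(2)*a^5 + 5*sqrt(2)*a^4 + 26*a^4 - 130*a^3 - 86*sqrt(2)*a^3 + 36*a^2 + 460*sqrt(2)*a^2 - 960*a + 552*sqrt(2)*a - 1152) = sqrt(2)*a^5 - 26*a^4 - 5*sqrt(2)*a^4 + 86*sqrt(2)*a^3 + 131*a^3 - 462*sqrt(2)*a^2 - 36*a^2 - 552*sqrt(2)*a + 959*a + 2*sqrt(2) + 1152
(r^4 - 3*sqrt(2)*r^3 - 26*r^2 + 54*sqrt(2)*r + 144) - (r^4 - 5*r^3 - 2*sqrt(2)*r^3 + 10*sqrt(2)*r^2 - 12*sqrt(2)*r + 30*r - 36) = -sqrt(2)*r^3 + 5*r^3 - 26*r^2 - 10*sqrt(2)*r^2 - 30*r + 66*sqrt(2)*r + 180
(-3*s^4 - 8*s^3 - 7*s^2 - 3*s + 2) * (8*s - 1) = -24*s^5 - 61*s^4 - 48*s^3 - 17*s^2 + 19*s - 2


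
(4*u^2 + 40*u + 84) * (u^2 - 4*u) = 4*u^4 + 24*u^3 - 76*u^2 - 336*u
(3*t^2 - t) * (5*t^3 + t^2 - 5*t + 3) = 15*t^5 - 2*t^4 - 16*t^3 + 14*t^2 - 3*t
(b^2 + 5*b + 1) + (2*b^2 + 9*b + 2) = 3*b^2 + 14*b + 3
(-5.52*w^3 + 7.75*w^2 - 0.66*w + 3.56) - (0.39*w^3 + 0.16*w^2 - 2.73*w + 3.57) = -5.91*w^3 + 7.59*w^2 + 2.07*w - 0.00999999999999979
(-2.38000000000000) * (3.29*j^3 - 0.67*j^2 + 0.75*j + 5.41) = -7.8302*j^3 + 1.5946*j^2 - 1.785*j - 12.8758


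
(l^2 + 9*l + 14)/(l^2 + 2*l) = (l + 7)/l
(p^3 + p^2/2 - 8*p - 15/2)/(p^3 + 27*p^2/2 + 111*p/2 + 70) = (p^2 - 2*p - 3)/(p^2 + 11*p + 28)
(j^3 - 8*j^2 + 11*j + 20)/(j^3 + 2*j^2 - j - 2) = (j^2 - 9*j + 20)/(j^2 + j - 2)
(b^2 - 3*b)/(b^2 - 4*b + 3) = b/(b - 1)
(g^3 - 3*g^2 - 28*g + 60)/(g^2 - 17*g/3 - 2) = 3*(g^2 + 3*g - 10)/(3*g + 1)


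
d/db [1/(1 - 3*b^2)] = 6*b/(3*b^2 - 1)^2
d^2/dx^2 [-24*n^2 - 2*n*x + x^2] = 2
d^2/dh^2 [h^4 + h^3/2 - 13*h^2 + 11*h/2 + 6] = 12*h^2 + 3*h - 26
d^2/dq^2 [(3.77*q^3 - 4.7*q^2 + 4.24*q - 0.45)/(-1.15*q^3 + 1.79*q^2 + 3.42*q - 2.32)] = (-3.08959000000004*q^6 - 122.60886*q^5 + 291.12066*q^4 - 427.946096*q^3 + 430.364898*q^2 - 218.07186*q - 2.42487199999999)/(1.520875*q^9 - 7.101825*q^8 - 2.514705*q^7 + 45.709681*q^6 - 21.175806*q^5 - 95.256492*q^4 + 63.783048*q^3 + 52.503456*q^2 - 55.223424*q + 12.487168)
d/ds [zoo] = 0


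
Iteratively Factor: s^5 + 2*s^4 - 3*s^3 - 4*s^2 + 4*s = (s + 2)*(s^4 - 3*s^2 + 2*s) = (s + 2)^2*(s^3 - 2*s^2 + s) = s*(s + 2)^2*(s^2 - 2*s + 1) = s*(s - 1)*(s + 2)^2*(s - 1)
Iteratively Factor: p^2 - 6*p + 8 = (p - 2)*(p - 4)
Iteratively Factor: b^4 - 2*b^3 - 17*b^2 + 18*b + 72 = (b - 3)*(b^3 + b^2 - 14*b - 24) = (b - 3)*(b + 3)*(b^2 - 2*b - 8) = (b - 4)*(b - 3)*(b + 3)*(b + 2)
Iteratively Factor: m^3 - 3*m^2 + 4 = (m - 2)*(m^2 - m - 2) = (m - 2)*(m + 1)*(m - 2)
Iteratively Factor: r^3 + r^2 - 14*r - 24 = (r + 2)*(r^2 - r - 12) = (r + 2)*(r + 3)*(r - 4)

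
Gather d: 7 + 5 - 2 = 10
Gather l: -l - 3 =-l - 3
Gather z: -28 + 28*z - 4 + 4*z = 32*z - 32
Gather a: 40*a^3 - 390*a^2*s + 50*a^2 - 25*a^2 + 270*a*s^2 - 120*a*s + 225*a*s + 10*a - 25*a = 40*a^3 + a^2*(25 - 390*s) + a*(270*s^2 + 105*s - 15)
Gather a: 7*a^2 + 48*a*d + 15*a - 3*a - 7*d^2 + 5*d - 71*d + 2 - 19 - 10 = 7*a^2 + a*(48*d + 12) - 7*d^2 - 66*d - 27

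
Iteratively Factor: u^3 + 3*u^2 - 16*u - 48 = (u - 4)*(u^2 + 7*u + 12) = (u - 4)*(u + 4)*(u + 3)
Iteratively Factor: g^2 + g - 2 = (g + 2)*(g - 1)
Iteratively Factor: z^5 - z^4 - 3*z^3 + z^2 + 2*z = (z + 1)*(z^4 - 2*z^3 - z^2 + 2*z) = (z - 1)*(z + 1)*(z^3 - z^2 - 2*z) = (z - 1)*(z + 1)^2*(z^2 - 2*z) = z*(z - 1)*(z + 1)^2*(z - 2)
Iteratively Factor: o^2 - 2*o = (o - 2)*(o)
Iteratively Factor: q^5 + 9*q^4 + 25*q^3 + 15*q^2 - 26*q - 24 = (q + 2)*(q^4 + 7*q^3 + 11*q^2 - 7*q - 12) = (q + 2)*(q + 3)*(q^3 + 4*q^2 - q - 4) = (q + 2)*(q + 3)*(q + 4)*(q^2 - 1) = (q - 1)*(q + 2)*(q + 3)*(q + 4)*(q + 1)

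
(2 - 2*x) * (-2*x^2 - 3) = 4*x^3 - 4*x^2 + 6*x - 6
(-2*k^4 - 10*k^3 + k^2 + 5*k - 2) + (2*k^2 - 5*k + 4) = -2*k^4 - 10*k^3 + 3*k^2 + 2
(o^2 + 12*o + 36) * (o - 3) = o^3 + 9*o^2 - 108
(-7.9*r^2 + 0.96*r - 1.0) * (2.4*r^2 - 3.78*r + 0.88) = -18.96*r^4 + 32.166*r^3 - 12.9808*r^2 + 4.6248*r - 0.88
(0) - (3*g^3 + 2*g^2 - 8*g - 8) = -3*g^3 - 2*g^2 + 8*g + 8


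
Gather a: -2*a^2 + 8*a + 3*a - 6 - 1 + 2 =-2*a^2 + 11*a - 5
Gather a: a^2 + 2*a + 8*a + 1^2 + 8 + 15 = a^2 + 10*a + 24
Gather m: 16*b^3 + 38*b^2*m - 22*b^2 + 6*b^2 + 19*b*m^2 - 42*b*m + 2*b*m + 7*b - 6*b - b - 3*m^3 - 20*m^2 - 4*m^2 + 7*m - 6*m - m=16*b^3 - 16*b^2 - 3*m^3 + m^2*(19*b - 24) + m*(38*b^2 - 40*b)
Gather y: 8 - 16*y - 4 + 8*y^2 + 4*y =8*y^2 - 12*y + 4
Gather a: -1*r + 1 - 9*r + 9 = 10 - 10*r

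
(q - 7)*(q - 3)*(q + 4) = q^3 - 6*q^2 - 19*q + 84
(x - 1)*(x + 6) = x^2 + 5*x - 6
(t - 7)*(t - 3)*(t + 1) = t^3 - 9*t^2 + 11*t + 21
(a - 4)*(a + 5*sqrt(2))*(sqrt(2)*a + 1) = sqrt(2)*a^3 - 4*sqrt(2)*a^2 + 11*a^2 - 44*a + 5*sqrt(2)*a - 20*sqrt(2)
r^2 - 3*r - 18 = (r - 6)*(r + 3)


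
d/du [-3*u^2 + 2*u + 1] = 2 - 6*u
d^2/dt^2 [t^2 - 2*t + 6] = 2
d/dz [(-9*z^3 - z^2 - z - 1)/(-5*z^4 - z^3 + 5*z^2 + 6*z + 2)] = (-45*z^6 - 10*z^5 - 61*z^4 - 130*z^3 - 58*z^2 + 6*z + 4)/(25*z^8 + 10*z^7 - 49*z^6 - 70*z^5 - 7*z^4 + 56*z^3 + 56*z^2 + 24*z + 4)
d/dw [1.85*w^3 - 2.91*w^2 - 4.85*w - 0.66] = 5.55*w^2 - 5.82*w - 4.85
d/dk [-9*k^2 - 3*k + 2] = -18*k - 3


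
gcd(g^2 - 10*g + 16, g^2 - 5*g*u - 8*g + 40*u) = g - 8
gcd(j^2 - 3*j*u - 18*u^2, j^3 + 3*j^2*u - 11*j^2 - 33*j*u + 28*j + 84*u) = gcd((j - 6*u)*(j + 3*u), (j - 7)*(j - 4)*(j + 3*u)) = j + 3*u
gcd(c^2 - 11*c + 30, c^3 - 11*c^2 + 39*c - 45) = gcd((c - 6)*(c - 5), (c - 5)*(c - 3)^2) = c - 5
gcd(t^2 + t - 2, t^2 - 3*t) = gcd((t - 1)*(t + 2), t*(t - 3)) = 1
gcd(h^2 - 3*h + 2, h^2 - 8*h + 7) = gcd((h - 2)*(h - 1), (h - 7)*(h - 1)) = h - 1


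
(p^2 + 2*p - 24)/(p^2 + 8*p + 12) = (p - 4)/(p + 2)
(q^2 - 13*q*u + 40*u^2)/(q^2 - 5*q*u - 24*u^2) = (q - 5*u)/(q + 3*u)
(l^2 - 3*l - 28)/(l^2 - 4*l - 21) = (l + 4)/(l + 3)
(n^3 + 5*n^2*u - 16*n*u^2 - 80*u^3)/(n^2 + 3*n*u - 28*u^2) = (n^2 + 9*n*u + 20*u^2)/(n + 7*u)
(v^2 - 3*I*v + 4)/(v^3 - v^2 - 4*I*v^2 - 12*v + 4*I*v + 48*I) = (v + I)/(v^2 - v - 12)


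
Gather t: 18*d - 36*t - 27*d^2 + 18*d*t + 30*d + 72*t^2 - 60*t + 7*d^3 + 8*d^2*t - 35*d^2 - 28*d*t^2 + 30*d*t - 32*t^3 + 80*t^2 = 7*d^3 - 62*d^2 + 48*d - 32*t^3 + t^2*(152 - 28*d) + t*(8*d^2 + 48*d - 96)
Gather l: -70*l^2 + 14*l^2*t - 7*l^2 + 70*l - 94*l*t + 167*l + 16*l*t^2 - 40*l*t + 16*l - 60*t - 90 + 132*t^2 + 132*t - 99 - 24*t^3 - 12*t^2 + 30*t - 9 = l^2*(14*t - 77) + l*(16*t^2 - 134*t + 253) - 24*t^3 + 120*t^2 + 102*t - 198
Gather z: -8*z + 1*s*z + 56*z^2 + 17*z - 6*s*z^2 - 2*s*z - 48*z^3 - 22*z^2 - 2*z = -48*z^3 + z^2*(34 - 6*s) + z*(7 - s)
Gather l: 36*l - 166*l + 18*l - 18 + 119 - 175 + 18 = -112*l - 56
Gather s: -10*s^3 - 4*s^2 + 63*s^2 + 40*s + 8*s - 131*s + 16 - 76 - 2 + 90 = -10*s^3 + 59*s^2 - 83*s + 28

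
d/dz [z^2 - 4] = 2*z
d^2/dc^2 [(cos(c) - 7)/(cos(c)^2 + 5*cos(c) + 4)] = (-9*(1 - cos(2*c))^2*cos(c) + 33*(1 - cos(2*c))^2 - 1165*cos(c) + 214*cos(2*c) + 123*cos(3*c) + 2*cos(5*c) - 1254)/(4*(cos(c) + 1)^3*(cos(c) + 4)^3)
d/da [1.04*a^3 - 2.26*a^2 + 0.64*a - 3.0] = 3.12*a^2 - 4.52*a + 0.64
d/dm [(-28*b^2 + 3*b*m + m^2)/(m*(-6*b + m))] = b*(-168*b^2 + 56*b*m - 9*m^2)/(m^2*(36*b^2 - 12*b*m + m^2))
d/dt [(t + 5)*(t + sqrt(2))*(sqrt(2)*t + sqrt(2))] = 3*sqrt(2)*t^2 + 4*t + 12*sqrt(2)*t + 5*sqrt(2) + 12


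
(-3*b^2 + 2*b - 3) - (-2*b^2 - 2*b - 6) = -b^2 + 4*b + 3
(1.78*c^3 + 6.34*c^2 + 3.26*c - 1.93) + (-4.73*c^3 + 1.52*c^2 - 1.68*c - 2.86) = -2.95*c^3 + 7.86*c^2 + 1.58*c - 4.79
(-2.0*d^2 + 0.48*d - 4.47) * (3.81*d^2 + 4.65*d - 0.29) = -7.62*d^4 - 7.4712*d^3 - 14.2187*d^2 - 20.9247*d + 1.2963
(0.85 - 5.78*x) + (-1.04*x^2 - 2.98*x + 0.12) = -1.04*x^2 - 8.76*x + 0.97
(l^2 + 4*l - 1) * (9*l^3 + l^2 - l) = 9*l^5 + 37*l^4 - 6*l^3 - 5*l^2 + l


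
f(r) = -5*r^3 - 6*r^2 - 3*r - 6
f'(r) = -15*r^2 - 12*r - 3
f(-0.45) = -5.41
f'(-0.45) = -0.64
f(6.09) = -1376.13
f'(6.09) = -632.40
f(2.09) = -84.13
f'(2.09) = -93.60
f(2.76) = -165.11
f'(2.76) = -150.38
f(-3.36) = 126.01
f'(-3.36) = -132.02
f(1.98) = -74.27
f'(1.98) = -85.57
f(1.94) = -70.91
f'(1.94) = -82.73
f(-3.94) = 218.49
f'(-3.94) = -188.57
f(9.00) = -4164.00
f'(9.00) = -1326.00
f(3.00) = -204.00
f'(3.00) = -174.00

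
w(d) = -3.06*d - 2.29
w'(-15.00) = -3.06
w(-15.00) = 43.61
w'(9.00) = -3.06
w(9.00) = -29.83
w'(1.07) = -3.06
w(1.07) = -5.56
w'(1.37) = -3.06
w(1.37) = -6.48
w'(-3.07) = -3.06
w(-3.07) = 7.10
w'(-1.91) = -3.06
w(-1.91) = 3.55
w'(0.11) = -3.06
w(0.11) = -2.63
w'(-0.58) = -3.06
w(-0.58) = -0.52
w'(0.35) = -3.06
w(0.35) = -3.36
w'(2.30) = -3.06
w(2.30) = -9.33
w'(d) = -3.06000000000000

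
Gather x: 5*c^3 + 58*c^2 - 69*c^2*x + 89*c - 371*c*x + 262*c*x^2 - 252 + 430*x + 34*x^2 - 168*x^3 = 5*c^3 + 58*c^2 + 89*c - 168*x^3 + x^2*(262*c + 34) + x*(-69*c^2 - 371*c + 430) - 252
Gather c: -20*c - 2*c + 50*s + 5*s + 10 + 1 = -22*c + 55*s + 11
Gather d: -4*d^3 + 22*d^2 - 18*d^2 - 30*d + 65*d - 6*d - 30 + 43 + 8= -4*d^3 + 4*d^2 + 29*d + 21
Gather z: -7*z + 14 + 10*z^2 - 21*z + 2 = 10*z^2 - 28*z + 16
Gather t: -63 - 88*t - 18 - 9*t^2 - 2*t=-9*t^2 - 90*t - 81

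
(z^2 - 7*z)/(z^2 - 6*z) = (z - 7)/(z - 6)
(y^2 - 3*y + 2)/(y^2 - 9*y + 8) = (y - 2)/(y - 8)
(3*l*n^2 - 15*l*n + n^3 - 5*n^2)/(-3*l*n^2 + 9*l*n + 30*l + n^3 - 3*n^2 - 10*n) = n*(-3*l - n)/(3*l*n + 6*l - n^2 - 2*n)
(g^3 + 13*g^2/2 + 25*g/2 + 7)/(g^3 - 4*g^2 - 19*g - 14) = (g + 7/2)/(g - 7)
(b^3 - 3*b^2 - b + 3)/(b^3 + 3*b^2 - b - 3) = (b - 3)/(b + 3)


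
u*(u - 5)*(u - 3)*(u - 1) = u^4 - 9*u^3 + 23*u^2 - 15*u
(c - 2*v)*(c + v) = c^2 - c*v - 2*v^2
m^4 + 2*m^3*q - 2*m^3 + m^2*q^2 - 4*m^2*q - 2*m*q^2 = m*(m - 2)*(m + q)^2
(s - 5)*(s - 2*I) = s^2 - 5*s - 2*I*s + 10*I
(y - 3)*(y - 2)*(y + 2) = y^3 - 3*y^2 - 4*y + 12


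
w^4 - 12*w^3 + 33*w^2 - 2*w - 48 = (w - 8)*(w - 3)*(w - 2)*(w + 1)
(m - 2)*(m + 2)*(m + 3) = m^3 + 3*m^2 - 4*m - 12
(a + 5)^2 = a^2 + 10*a + 25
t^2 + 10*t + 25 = (t + 5)^2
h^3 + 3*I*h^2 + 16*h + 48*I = (h - 4*I)*(h + 3*I)*(h + 4*I)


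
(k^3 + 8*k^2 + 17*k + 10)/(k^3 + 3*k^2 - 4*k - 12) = (k^2 + 6*k + 5)/(k^2 + k - 6)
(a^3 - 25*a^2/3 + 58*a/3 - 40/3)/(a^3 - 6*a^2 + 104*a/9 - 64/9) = 3*(a - 5)/(3*a - 8)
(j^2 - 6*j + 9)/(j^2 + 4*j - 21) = (j - 3)/(j + 7)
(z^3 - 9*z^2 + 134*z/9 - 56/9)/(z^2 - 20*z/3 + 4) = (3*z^2 - 25*z + 28)/(3*(z - 6))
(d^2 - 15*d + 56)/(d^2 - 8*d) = (d - 7)/d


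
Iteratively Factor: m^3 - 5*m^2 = (m)*(m^2 - 5*m) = m^2*(m - 5)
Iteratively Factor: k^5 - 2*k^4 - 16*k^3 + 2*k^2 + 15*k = (k - 1)*(k^4 - k^3 - 17*k^2 - 15*k) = (k - 5)*(k - 1)*(k^3 + 4*k^2 + 3*k) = (k - 5)*(k - 1)*(k + 1)*(k^2 + 3*k) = (k - 5)*(k - 1)*(k + 1)*(k + 3)*(k)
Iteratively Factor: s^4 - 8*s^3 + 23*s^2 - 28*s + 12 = (s - 3)*(s^3 - 5*s^2 + 8*s - 4) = (s - 3)*(s - 2)*(s^2 - 3*s + 2) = (s - 3)*(s - 2)^2*(s - 1)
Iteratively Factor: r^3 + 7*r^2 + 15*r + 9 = (r + 3)*(r^2 + 4*r + 3) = (r + 3)^2*(r + 1)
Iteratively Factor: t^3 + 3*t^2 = (t)*(t^2 + 3*t) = t*(t + 3)*(t)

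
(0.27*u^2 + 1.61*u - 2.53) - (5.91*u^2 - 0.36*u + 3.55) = -5.64*u^2 + 1.97*u - 6.08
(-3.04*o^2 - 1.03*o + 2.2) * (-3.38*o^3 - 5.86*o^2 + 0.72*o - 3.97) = 10.2752*o^5 + 21.2958*o^4 - 3.589*o^3 - 1.5648*o^2 + 5.6731*o - 8.734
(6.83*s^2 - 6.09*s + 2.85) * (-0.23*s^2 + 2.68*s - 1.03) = -1.5709*s^4 + 19.7051*s^3 - 24.0116*s^2 + 13.9107*s - 2.9355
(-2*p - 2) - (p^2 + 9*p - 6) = -p^2 - 11*p + 4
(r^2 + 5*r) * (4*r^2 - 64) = 4*r^4 + 20*r^3 - 64*r^2 - 320*r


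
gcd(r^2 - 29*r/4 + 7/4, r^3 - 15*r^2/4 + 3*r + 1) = 1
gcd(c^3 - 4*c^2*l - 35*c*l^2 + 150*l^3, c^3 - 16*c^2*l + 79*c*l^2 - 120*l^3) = c - 5*l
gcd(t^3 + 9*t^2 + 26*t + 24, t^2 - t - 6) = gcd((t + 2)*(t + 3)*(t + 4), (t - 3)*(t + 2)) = t + 2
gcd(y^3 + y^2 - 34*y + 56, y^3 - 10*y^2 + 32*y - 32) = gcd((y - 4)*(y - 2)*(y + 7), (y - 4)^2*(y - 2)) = y^2 - 6*y + 8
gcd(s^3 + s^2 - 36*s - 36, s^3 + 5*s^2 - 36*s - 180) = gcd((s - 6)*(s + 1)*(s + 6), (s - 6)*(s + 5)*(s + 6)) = s^2 - 36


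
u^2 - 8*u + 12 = (u - 6)*(u - 2)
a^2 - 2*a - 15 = (a - 5)*(a + 3)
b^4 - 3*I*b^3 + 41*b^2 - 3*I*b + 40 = (b - 8*I)*(b + 5*I)*(-I*b + 1)*(I*b + 1)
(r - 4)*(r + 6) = r^2 + 2*r - 24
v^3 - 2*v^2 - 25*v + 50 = (v - 5)*(v - 2)*(v + 5)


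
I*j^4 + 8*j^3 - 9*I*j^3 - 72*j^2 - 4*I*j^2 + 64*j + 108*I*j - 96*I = (j - 8)*(j - 6*I)*(j - 2*I)*(I*j - I)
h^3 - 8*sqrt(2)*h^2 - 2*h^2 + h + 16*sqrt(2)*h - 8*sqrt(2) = (h - 1)^2*(h - 8*sqrt(2))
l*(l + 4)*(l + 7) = l^3 + 11*l^2 + 28*l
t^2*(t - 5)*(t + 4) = t^4 - t^3 - 20*t^2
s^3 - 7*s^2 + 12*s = s*(s - 4)*(s - 3)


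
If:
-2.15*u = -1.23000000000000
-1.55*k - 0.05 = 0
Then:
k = -0.03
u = 0.57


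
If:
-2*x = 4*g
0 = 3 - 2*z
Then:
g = -x/2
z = 3/2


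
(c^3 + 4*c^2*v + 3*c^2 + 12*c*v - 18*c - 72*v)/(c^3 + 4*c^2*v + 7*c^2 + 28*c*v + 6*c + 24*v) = (c - 3)/(c + 1)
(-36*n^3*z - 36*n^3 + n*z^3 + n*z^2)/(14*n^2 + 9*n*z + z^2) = n*(-36*n^2*z - 36*n^2 + z^3 + z^2)/(14*n^2 + 9*n*z + z^2)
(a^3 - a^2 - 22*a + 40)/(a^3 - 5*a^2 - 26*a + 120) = (a - 2)/(a - 6)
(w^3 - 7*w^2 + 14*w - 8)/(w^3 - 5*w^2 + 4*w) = (w - 2)/w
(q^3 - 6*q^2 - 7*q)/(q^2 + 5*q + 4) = q*(q - 7)/(q + 4)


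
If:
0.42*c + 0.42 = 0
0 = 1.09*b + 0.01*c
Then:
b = 0.01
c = -1.00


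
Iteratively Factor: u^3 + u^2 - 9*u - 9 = (u + 3)*(u^2 - 2*u - 3) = (u - 3)*(u + 3)*(u + 1)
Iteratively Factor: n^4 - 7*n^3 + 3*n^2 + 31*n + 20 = (n - 5)*(n^3 - 2*n^2 - 7*n - 4) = (n - 5)*(n + 1)*(n^2 - 3*n - 4) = (n - 5)*(n - 4)*(n + 1)*(n + 1)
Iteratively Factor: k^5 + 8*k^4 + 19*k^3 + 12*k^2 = (k + 3)*(k^4 + 5*k^3 + 4*k^2) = k*(k + 3)*(k^3 + 5*k^2 + 4*k) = k*(k + 1)*(k + 3)*(k^2 + 4*k) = k^2*(k + 1)*(k + 3)*(k + 4)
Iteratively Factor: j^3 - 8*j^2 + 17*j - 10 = (j - 5)*(j^2 - 3*j + 2) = (j - 5)*(j - 1)*(j - 2)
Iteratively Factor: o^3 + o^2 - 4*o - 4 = (o - 2)*(o^2 + 3*o + 2) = (o - 2)*(o + 2)*(o + 1)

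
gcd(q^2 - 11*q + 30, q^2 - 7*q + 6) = q - 6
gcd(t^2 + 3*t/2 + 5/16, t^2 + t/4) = t + 1/4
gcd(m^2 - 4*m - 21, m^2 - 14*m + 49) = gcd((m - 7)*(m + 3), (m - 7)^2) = m - 7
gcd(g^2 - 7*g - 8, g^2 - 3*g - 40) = g - 8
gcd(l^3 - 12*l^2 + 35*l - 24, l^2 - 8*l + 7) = l - 1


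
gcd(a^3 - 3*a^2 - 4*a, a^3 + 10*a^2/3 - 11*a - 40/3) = a + 1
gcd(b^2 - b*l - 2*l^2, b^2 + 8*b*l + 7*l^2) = b + l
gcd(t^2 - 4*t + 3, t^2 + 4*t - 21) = t - 3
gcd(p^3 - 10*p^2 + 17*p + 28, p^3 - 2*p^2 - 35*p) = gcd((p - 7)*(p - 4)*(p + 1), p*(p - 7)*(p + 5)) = p - 7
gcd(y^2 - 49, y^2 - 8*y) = 1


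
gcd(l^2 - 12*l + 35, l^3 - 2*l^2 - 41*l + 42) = l - 7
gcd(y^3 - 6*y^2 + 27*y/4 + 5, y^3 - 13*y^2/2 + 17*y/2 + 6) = y^2 - 7*y/2 - 2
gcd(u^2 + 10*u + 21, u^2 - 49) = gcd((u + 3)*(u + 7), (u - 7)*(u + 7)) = u + 7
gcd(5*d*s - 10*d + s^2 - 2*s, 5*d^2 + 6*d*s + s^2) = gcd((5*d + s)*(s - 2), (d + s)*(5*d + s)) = 5*d + s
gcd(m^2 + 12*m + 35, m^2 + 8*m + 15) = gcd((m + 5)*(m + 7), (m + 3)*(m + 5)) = m + 5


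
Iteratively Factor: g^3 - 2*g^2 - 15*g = (g)*(g^2 - 2*g - 15) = g*(g + 3)*(g - 5)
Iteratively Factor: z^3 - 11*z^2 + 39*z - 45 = (z - 5)*(z^2 - 6*z + 9) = (z - 5)*(z - 3)*(z - 3)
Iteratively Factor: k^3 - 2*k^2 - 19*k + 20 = (k - 1)*(k^2 - k - 20) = (k - 5)*(k - 1)*(k + 4)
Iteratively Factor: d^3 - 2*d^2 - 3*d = (d)*(d^2 - 2*d - 3) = d*(d + 1)*(d - 3)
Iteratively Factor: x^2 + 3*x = (x + 3)*(x)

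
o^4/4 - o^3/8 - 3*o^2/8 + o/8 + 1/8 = (o/4 + 1/4)*(o - 1)^2*(o + 1/2)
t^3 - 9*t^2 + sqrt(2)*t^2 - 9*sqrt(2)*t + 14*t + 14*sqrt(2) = (t - 7)*(t - 2)*(t + sqrt(2))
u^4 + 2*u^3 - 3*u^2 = u^2*(u - 1)*(u + 3)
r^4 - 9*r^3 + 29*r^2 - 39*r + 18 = (r - 3)^2*(r - 2)*(r - 1)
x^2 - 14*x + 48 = (x - 8)*(x - 6)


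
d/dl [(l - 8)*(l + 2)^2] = (l + 2)*(3*l - 14)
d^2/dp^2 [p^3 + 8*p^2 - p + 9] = 6*p + 16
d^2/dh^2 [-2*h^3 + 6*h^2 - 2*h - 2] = 12 - 12*h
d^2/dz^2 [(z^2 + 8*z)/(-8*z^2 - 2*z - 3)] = 2*(-496*z^3 + 72*z^2 + 576*z + 39)/(512*z^6 + 384*z^5 + 672*z^4 + 296*z^3 + 252*z^2 + 54*z + 27)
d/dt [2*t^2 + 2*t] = 4*t + 2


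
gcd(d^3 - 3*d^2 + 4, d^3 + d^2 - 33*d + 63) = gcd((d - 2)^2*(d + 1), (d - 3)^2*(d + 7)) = 1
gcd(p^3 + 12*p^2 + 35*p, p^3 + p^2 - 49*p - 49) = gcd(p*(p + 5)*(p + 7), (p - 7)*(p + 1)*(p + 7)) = p + 7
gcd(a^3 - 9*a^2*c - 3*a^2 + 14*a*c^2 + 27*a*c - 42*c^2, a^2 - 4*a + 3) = a - 3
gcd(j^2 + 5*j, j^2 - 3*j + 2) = 1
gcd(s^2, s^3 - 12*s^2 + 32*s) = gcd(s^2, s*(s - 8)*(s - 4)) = s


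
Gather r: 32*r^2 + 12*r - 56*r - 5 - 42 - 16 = 32*r^2 - 44*r - 63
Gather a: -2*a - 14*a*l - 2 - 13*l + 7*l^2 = a*(-14*l - 2) + 7*l^2 - 13*l - 2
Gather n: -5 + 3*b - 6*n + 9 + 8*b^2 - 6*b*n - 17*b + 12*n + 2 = 8*b^2 - 14*b + n*(6 - 6*b) + 6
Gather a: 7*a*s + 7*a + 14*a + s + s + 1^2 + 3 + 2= a*(7*s + 21) + 2*s + 6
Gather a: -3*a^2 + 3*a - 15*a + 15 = -3*a^2 - 12*a + 15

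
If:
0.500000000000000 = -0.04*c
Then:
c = -12.50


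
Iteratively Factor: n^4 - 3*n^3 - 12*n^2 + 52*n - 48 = (n + 4)*(n^3 - 7*n^2 + 16*n - 12) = (n - 3)*(n + 4)*(n^2 - 4*n + 4) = (n - 3)*(n - 2)*(n + 4)*(n - 2)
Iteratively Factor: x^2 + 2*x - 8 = (x + 4)*(x - 2)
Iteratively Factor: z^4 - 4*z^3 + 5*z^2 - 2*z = (z - 1)*(z^3 - 3*z^2 + 2*z) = (z - 2)*(z - 1)*(z^2 - z) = z*(z - 2)*(z - 1)*(z - 1)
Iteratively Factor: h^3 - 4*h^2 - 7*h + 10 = (h + 2)*(h^2 - 6*h + 5) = (h - 5)*(h + 2)*(h - 1)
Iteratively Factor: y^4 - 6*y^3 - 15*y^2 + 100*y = (y - 5)*(y^3 - y^2 - 20*y) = (y - 5)*(y + 4)*(y^2 - 5*y) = (y - 5)^2*(y + 4)*(y)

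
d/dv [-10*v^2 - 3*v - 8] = -20*v - 3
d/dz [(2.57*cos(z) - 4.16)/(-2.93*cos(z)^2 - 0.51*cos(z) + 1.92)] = (-7.5301*cos(z)^2 + 24.3776*cos(z) - 2.8128)*sin(z)/(8.5849*cos(z)^4 + 2.9886*cos(z)^3 - 10.9911*cos(z)^2 - 1.9584*cos(z) + 3.6864)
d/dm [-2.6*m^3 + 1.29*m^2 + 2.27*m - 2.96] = -7.8*m^2 + 2.58*m + 2.27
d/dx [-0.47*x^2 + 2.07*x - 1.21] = 2.07 - 0.94*x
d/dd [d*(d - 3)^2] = 3*(d - 3)*(d - 1)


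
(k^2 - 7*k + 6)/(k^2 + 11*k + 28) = (k^2 - 7*k + 6)/(k^2 + 11*k + 28)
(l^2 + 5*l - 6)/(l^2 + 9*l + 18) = (l - 1)/(l + 3)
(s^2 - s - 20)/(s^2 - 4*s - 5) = (s + 4)/(s + 1)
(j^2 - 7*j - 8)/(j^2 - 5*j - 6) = (j - 8)/(j - 6)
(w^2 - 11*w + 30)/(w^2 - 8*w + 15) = (w - 6)/(w - 3)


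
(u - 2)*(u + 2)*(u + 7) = u^3 + 7*u^2 - 4*u - 28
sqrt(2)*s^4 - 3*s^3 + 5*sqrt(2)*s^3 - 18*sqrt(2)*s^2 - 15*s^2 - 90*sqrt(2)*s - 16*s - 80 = (s + 5)*(s - 4*sqrt(2))*(s + 2*sqrt(2))*(sqrt(2)*s + 1)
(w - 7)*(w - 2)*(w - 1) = w^3 - 10*w^2 + 23*w - 14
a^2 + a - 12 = (a - 3)*(a + 4)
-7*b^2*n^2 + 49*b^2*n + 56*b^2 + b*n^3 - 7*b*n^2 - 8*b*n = (-7*b + n)*(n - 8)*(b*n + b)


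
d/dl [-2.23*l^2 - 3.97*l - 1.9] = -4.46*l - 3.97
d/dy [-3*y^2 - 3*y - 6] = -6*y - 3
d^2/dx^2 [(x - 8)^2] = 2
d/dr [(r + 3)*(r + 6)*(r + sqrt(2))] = 3*r^2 + 2*sqrt(2)*r + 18*r + 9*sqrt(2) + 18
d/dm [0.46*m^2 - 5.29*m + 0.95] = 0.92*m - 5.29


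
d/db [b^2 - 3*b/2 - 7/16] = 2*b - 3/2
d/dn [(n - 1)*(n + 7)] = 2*n + 6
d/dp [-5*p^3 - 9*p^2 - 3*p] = -15*p^2 - 18*p - 3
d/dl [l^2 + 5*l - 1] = 2*l + 5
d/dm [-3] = 0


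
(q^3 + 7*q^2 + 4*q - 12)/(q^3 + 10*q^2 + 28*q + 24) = (q - 1)/(q + 2)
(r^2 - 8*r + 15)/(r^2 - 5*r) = (r - 3)/r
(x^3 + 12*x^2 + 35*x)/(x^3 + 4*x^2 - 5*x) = (x + 7)/(x - 1)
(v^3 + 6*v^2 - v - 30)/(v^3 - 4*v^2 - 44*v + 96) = (v^2 + 8*v + 15)/(v^2 - 2*v - 48)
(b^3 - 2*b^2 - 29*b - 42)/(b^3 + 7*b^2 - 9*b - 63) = (b^2 - 5*b - 14)/(b^2 + 4*b - 21)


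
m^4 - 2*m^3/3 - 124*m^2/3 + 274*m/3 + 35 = (m - 5)*(m - 3)*(m + 1/3)*(m + 7)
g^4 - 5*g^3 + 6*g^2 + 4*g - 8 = (g - 2)^3*(g + 1)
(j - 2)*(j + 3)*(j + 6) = j^3 + 7*j^2 - 36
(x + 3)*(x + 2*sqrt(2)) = x^2 + 2*sqrt(2)*x + 3*x + 6*sqrt(2)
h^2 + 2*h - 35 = (h - 5)*(h + 7)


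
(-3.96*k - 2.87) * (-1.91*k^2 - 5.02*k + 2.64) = 7.5636*k^3 + 25.3609*k^2 + 3.953*k - 7.5768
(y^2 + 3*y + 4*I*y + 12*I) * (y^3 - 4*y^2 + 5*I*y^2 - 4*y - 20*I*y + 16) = y^5 - y^4 + 9*I*y^4 - 36*y^3 - 9*I*y^3 + 24*y^2 - 124*I*y^2 + 288*y + 16*I*y + 192*I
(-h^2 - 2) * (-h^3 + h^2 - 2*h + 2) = h^5 - h^4 + 4*h^3 - 4*h^2 + 4*h - 4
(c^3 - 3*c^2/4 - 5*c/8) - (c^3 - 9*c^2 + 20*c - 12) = 33*c^2/4 - 165*c/8 + 12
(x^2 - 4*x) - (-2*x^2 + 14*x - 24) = 3*x^2 - 18*x + 24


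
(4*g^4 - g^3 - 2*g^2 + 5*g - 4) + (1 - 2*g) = 4*g^4 - g^3 - 2*g^2 + 3*g - 3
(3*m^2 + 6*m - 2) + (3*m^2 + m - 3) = 6*m^2 + 7*m - 5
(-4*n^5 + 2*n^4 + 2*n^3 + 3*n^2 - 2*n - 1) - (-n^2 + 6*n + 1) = -4*n^5 + 2*n^4 + 2*n^3 + 4*n^2 - 8*n - 2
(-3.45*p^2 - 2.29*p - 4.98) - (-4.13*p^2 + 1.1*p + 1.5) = 0.68*p^2 - 3.39*p - 6.48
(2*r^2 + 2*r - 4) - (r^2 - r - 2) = r^2 + 3*r - 2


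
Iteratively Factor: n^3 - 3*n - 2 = (n - 2)*(n^2 + 2*n + 1) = (n - 2)*(n + 1)*(n + 1)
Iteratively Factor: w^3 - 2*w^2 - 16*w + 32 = (w - 2)*(w^2 - 16) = (w - 4)*(w - 2)*(w + 4)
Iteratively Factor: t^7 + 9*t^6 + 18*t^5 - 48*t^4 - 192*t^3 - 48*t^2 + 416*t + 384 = (t + 2)*(t^6 + 7*t^5 + 4*t^4 - 56*t^3 - 80*t^2 + 112*t + 192) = (t - 2)*(t + 2)*(t^5 + 9*t^4 + 22*t^3 - 12*t^2 - 104*t - 96) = (t - 2)^2*(t + 2)*(t^4 + 11*t^3 + 44*t^2 + 76*t + 48) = (t - 2)^2*(t + 2)*(t + 4)*(t^3 + 7*t^2 + 16*t + 12) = (t - 2)^2*(t + 2)*(t + 3)*(t + 4)*(t^2 + 4*t + 4) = (t - 2)^2*(t + 2)^2*(t + 3)*(t + 4)*(t + 2)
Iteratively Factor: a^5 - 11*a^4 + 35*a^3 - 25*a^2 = (a)*(a^4 - 11*a^3 + 35*a^2 - 25*a) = a^2*(a^3 - 11*a^2 + 35*a - 25) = a^2*(a - 1)*(a^2 - 10*a + 25) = a^2*(a - 5)*(a - 1)*(a - 5)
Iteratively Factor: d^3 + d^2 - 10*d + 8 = (d + 4)*(d^2 - 3*d + 2) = (d - 1)*(d + 4)*(d - 2)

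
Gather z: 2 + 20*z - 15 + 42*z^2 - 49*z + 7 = 42*z^2 - 29*z - 6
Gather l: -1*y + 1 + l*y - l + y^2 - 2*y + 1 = l*(y - 1) + y^2 - 3*y + 2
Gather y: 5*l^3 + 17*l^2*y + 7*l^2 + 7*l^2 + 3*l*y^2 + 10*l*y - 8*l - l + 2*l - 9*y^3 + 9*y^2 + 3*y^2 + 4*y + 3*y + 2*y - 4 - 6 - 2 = 5*l^3 + 14*l^2 - 7*l - 9*y^3 + y^2*(3*l + 12) + y*(17*l^2 + 10*l + 9) - 12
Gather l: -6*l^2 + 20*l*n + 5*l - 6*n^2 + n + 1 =-6*l^2 + l*(20*n + 5) - 6*n^2 + n + 1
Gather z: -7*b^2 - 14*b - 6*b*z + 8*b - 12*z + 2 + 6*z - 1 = -7*b^2 - 6*b + z*(-6*b - 6) + 1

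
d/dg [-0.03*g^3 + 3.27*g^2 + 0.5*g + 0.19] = -0.09*g^2 + 6.54*g + 0.5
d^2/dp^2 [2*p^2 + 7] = 4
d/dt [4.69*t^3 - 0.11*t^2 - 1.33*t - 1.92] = 14.07*t^2 - 0.22*t - 1.33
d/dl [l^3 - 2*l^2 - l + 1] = 3*l^2 - 4*l - 1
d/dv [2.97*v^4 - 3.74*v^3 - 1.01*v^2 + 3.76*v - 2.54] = 11.88*v^3 - 11.22*v^2 - 2.02*v + 3.76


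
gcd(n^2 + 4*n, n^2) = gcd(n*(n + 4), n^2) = n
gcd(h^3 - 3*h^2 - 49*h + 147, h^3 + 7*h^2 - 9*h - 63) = h^2 + 4*h - 21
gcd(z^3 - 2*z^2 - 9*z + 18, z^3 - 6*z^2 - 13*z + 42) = z^2 + z - 6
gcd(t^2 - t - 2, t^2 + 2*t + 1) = t + 1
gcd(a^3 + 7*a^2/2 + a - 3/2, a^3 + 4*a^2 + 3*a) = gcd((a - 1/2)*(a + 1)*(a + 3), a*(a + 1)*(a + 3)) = a^2 + 4*a + 3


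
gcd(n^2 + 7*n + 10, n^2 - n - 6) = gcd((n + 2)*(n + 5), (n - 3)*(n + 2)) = n + 2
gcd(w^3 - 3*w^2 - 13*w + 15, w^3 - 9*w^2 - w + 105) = w^2 - 2*w - 15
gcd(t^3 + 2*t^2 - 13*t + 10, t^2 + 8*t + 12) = 1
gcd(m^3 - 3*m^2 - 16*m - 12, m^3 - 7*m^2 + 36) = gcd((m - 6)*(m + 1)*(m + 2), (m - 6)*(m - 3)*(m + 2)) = m^2 - 4*m - 12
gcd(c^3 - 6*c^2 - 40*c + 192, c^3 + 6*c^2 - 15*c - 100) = c - 4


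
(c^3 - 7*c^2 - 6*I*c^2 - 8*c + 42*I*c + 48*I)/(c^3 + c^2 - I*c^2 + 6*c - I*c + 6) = (c^2 + c*(-8 - 6*I) + 48*I)/(c^2 - I*c + 6)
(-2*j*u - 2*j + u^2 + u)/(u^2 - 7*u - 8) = (-2*j + u)/(u - 8)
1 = 1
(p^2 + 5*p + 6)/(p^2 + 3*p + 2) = (p + 3)/(p + 1)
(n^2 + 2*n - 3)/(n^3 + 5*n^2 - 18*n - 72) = (n - 1)/(n^2 + 2*n - 24)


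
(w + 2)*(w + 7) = w^2 + 9*w + 14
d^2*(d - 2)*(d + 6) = d^4 + 4*d^3 - 12*d^2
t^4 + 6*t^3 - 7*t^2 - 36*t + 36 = (t - 2)*(t - 1)*(t + 3)*(t + 6)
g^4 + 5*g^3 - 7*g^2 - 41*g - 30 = (g - 3)*(g + 1)*(g + 2)*(g + 5)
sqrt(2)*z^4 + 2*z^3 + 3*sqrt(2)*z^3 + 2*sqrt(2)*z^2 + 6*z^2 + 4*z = z*(z + 2)*(z + sqrt(2))*(sqrt(2)*z + sqrt(2))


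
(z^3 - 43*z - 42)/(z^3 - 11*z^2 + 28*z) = (z^2 + 7*z + 6)/(z*(z - 4))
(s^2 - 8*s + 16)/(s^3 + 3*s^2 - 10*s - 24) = (s^2 - 8*s + 16)/(s^3 + 3*s^2 - 10*s - 24)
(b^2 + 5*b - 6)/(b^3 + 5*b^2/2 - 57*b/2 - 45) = 2*(b - 1)/(2*b^2 - 7*b - 15)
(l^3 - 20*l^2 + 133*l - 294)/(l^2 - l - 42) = (l^2 - 13*l + 42)/(l + 6)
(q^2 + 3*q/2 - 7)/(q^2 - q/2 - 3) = (2*q + 7)/(2*q + 3)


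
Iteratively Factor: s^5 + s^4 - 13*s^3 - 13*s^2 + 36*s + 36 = (s + 2)*(s^4 - s^3 - 11*s^2 + 9*s + 18) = (s - 3)*(s + 2)*(s^3 + 2*s^2 - 5*s - 6) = (s - 3)*(s - 2)*(s + 2)*(s^2 + 4*s + 3) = (s - 3)*(s - 2)*(s + 2)*(s + 3)*(s + 1)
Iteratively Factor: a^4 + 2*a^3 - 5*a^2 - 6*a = (a - 2)*(a^3 + 4*a^2 + 3*a) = a*(a - 2)*(a^2 + 4*a + 3) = a*(a - 2)*(a + 1)*(a + 3)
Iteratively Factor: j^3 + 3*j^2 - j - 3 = (j + 3)*(j^2 - 1) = (j + 1)*(j + 3)*(j - 1)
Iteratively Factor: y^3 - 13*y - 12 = (y + 1)*(y^2 - y - 12) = (y - 4)*(y + 1)*(y + 3)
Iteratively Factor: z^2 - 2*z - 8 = (z - 4)*(z + 2)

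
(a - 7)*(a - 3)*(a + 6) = a^3 - 4*a^2 - 39*a + 126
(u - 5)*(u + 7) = u^2 + 2*u - 35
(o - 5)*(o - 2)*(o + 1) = o^3 - 6*o^2 + 3*o + 10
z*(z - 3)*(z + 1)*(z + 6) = z^4 + 4*z^3 - 15*z^2 - 18*z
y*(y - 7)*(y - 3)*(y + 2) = y^4 - 8*y^3 + y^2 + 42*y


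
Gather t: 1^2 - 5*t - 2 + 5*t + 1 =0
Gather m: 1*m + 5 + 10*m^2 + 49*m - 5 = 10*m^2 + 50*m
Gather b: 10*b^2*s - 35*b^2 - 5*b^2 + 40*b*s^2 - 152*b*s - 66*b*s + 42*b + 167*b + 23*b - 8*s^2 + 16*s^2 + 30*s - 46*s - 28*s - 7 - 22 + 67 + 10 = b^2*(10*s - 40) + b*(40*s^2 - 218*s + 232) + 8*s^2 - 44*s + 48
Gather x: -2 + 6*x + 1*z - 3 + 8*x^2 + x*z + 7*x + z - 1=8*x^2 + x*(z + 13) + 2*z - 6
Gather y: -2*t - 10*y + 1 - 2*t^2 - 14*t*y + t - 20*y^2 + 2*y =-2*t^2 - t - 20*y^2 + y*(-14*t - 8) + 1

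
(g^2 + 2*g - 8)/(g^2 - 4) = (g + 4)/(g + 2)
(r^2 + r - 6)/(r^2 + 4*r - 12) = (r + 3)/(r + 6)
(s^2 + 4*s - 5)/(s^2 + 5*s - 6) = (s + 5)/(s + 6)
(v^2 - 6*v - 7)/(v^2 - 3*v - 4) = (v - 7)/(v - 4)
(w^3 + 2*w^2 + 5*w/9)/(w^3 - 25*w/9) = (3*w + 1)/(3*w - 5)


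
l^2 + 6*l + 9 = (l + 3)^2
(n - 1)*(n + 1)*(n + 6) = n^3 + 6*n^2 - n - 6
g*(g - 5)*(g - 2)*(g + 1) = g^4 - 6*g^3 + 3*g^2 + 10*g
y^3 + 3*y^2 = y^2*(y + 3)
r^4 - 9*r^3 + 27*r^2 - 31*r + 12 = (r - 4)*(r - 3)*(r - 1)^2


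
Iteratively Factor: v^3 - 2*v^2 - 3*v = (v - 3)*(v^2 + v) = (v - 3)*(v + 1)*(v)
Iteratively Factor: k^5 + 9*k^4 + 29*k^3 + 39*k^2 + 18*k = (k)*(k^4 + 9*k^3 + 29*k^2 + 39*k + 18) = k*(k + 3)*(k^3 + 6*k^2 + 11*k + 6) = k*(k + 1)*(k + 3)*(k^2 + 5*k + 6) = k*(k + 1)*(k + 3)^2*(k + 2)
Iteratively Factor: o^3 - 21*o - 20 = (o - 5)*(o^2 + 5*o + 4) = (o - 5)*(o + 1)*(o + 4)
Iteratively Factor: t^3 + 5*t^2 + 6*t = (t)*(t^2 + 5*t + 6) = t*(t + 2)*(t + 3)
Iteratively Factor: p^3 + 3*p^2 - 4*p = (p)*(p^2 + 3*p - 4) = p*(p - 1)*(p + 4)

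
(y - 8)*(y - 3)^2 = y^3 - 14*y^2 + 57*y - 72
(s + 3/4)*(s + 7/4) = s^2 + 5*s/2 + 21/16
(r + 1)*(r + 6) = r^2 + 7*r + 6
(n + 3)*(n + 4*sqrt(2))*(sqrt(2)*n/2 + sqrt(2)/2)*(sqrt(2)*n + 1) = n^4 + 4*n^3 + 9*sqrt(2)*n^3/2 + 7*n^2 + 18*sqrt(2)*n^2 + 16*n + 27*sqrt(2)*n/2 + 12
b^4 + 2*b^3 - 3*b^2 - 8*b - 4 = (b - 2)*(b + 1)^2*(b + 2)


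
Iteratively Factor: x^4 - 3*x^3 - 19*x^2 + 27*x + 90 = (x - 5)*(x^3 + 2*x^2 - 9*x - 18) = (x - 5)*(x + 3)*(x^2 - x - 6) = (x - 5)*(x - 3)*(x + 3)*(x + 2)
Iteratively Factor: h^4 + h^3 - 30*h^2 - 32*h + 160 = (h + 4)*(h^3 - 3*h^2 - 18*h + 40) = (h - 5)*(h + 4)*(h^2 + 2*h - 8) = (h - 5)*(h - 2)*(h + 4)*(h + 4)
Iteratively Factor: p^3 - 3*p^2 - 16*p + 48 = (p - 3)*(p^2 - 16) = (p - 3)*(p + 4)*(p - 4)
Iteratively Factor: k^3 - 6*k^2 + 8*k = (k - 2)*(k^2 - 4*k) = (k - 4)*(k - 2)*(k)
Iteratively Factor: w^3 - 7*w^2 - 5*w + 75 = (w - 5)*(w^2 - 2*w - 15) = (w - 5)*(w + 3)*(w - 5)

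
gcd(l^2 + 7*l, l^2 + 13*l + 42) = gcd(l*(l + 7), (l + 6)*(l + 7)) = l + 7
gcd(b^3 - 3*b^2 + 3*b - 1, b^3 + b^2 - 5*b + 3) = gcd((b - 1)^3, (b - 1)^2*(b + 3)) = b^2 - 2*b + 1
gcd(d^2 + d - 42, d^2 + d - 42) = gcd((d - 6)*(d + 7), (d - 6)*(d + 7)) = d^2 + d - 42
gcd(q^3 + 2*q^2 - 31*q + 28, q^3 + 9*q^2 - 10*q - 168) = q^2 + 3*q - 28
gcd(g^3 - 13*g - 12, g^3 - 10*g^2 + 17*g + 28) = g^2 - 3*g - 4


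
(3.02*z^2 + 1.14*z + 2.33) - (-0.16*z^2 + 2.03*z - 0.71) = 3.18*z^2 - 0.89*z + 3.04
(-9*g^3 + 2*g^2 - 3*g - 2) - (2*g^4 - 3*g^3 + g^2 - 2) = -2*g^4 - 6*g^3 + g^2 - 3*g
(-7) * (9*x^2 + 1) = -63*x^2 - 7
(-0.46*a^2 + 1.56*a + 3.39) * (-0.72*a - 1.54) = 0.3312*a^3 - 0.4148*a^2 - 4.8432*a - 5.2206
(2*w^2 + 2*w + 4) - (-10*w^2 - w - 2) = 12*w^2 + 3*w + 6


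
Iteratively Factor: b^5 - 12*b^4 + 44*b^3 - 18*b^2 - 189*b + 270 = (b - 3)*(b^4 - 9*b^3 + 17*b^2 + 33*b - 90) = (b - 5)*(b - 3)*(b^3 - 4*b^2 - 3*b + 18) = (b - 5)*(b - 3)*(b + 2)*(b^2 - 6*b + 9) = (b - 5)*(b - 3)^2*(b + 2)*(b - 3)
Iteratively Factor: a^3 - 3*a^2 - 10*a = (a - 5)*(a^2 + 2*a) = (a - 5)*(a + 2)*(a)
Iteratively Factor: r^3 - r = (r + 1)*(r^2 - r) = (r - 1)*(r + 1)*(r)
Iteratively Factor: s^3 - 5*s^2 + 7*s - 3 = (s - 3)*(s^2 - 2*s + 1) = (s - 3)*(s - 1)*(s - 1)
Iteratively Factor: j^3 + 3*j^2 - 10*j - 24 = (j + 4)*(j^2 - j - 6) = (j - 3)*(j + 4)*(j + 2)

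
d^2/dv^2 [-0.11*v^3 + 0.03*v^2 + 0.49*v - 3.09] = 0.06 - 0.66*v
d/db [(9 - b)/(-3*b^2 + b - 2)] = (3*b^2 - b - (b - 9)*(6*b - 1) + 2)/(3*b^2 - b + 2)^2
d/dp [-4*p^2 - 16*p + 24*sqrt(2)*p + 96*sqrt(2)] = -8*p - 16 + 24*sqrt(2)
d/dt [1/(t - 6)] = -1/(t - 6)^2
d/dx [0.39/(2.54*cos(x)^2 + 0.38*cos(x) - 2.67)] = (1.9812*cos(x) + 0.1482)*sin(x)/(2.54*cos(x)^2 + 0.38*cos(x) - 2.67)^2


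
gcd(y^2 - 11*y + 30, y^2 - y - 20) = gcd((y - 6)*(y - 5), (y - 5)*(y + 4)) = y - 5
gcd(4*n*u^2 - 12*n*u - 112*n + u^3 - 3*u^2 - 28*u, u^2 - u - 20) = u + 4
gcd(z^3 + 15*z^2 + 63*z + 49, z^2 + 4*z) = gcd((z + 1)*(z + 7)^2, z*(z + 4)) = 1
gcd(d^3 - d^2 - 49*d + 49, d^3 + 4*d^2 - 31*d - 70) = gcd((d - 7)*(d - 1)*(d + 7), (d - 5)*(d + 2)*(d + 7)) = d + 7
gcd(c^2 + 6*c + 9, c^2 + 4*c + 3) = c + 3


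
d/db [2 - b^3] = -3*b^2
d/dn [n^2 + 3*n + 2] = 2*n + 3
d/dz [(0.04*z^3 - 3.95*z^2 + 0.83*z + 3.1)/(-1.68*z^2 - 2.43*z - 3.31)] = (-0.0672*z^4 - 0.1944*z^3 + 10.5957*z^2 + 36.565*z + 4.7857)/(2.8224*z^4 + 8.1648*z^3 + 17.0265*z^2 + 16.0866*z + 10.9561)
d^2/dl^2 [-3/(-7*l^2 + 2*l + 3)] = 6*(49*l^2 - 14*l - 4*(7*l - 1)^2 - 21)/(-7*l^2 + 2*l + 3)^3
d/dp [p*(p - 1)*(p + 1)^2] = 4*p^3 + 3*p^2 - 2*p - 1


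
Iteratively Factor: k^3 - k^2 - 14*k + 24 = (k - 2)*(k^2 + k - 12) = (k - 3)*(k - 2)*(k + 4)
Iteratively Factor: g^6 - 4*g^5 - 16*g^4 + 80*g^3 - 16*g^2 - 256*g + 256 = (g + 2)*(g^5 - 6*g^4 - 4*g^3 + 88*g^2 - 192*g + 128) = (g - 2)*(g + 2)*(g^4 - 4*g^3 - 12*g^2 + 64*g - 64) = (g - 2)*(g + 2)*(g + 4)*(g^3 - 8*g^2 + 20*g - 16) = (g - 4)*(g - 2)*(g + 2)*(g + 4)*(g^2 - 4*g + 4) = (g - 4)*(g - 2)^2*(g + 2)*(g + 4)*(g - 2)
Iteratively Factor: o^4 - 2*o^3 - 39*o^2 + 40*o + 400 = (o - 5)*(o^3 + 3*o^2 - 24*o - 80) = (o - 5)*(o + 4)*(o^2 - o - 20) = (o - 5)*(o + 4)^2*(o - 5)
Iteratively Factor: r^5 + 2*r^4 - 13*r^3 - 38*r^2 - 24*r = (r + 2)*(r^4 - 13*r^2 - 12*r) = (r - 4)*(r + 2)*(r^3 + 4*r^2 + 3*r) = r*(r - 4)*(r + 2)*(r^2 + 4*r + 3) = r*(r - 4)*(r + 1)*(r + 2)*(r + 3)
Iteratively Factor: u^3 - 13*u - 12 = (u + 3)*(u^2 - 3*u - 4) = (u + 1)*(u + 3)*(u - 4)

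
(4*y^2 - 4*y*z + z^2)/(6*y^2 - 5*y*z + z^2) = (2*y - z)/(3*y - z)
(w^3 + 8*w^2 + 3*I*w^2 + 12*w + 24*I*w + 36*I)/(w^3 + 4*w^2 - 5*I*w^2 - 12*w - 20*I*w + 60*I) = (w^2 + w*(2 + 3*I) + 6*I)/(w^2 - w*(2 + 5*I) + 10*I)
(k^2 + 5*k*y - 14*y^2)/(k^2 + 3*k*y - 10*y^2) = (k + 7*y)/(k + 5*y)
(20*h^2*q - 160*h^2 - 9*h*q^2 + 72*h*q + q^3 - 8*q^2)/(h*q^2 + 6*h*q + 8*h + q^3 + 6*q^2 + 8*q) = (20*h^2*q - 160*h^2 - 9*h*q^2 + 72*h*q + q^3 - 8*q^2)/(h*q^2 + 6*h*q + 8*h + q^3 + 6*q^2 + 8*q)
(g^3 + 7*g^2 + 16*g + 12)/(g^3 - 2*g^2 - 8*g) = (g^2 + 5*g + 6)/(g*(g - 4))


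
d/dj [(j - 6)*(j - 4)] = 2*j - 10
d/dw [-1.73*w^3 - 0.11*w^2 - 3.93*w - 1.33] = -5.19*w^2 - 0.22*w - 3.93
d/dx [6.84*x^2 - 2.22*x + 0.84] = 13.68*x - 2.22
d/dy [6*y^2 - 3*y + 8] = 12*y - 3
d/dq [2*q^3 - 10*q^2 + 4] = 2*q*(3*q - 10)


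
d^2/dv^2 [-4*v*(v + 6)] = -8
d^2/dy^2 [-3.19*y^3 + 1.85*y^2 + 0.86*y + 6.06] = 3.7 - 19.14*y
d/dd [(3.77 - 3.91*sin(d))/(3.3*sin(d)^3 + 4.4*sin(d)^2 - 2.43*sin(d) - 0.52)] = (25.806*sin(d)^3 - 20.119*sin(d)^2 - 33.176*sin(d) + 11.1943)*cos(d)/(10.89*sin(d)^6 + 29.04*sin(d)^5 + 3.322*sin(d)^4 - 24.816*sin(d)^3 + 1.3289*sin(d)^2 + 2.5272*sin(d) + 0.2704)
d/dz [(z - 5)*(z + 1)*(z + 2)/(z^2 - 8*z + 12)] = (z^4 - 16*z^3 + 65*z^2 - 28*z - 236)/(z^4 - 16*z^3 + 88*z^2 - 192*z + 144)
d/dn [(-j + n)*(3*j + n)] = 2*j + 2*n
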